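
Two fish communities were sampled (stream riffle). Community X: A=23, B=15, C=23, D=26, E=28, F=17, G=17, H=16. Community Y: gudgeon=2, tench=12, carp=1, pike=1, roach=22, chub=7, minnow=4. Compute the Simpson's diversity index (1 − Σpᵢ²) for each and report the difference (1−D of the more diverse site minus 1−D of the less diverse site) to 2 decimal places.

0.16

Community X: N=165, proportions 0.1394, 0.0909, 0.1394, 0.1576, 0.1697, 0.103, 0.103, 0.097, giving 1−D = 0.8686 (working shown to 4 dp, full precision carried).
Community Y: N=49, proportions 0.0408, 0.2449, 0.0204, 0.0204, 0.449, 0.1429, 0.0816, giving 1−D = 0.7089.
Difference = |0.8686 − 0.7089| = 0.1597, i.e. 0.16 to 2 decimal places.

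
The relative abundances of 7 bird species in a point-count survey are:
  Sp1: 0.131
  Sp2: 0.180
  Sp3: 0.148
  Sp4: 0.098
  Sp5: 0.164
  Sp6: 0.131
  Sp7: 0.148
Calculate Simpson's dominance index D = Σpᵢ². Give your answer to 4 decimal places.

D = 0.131² + 0.18² + 0.148² + 0.098² + 0.164² + 0.131² + 0.148² = 0.017161 + 0.032400 + 0.021904 + 0.009604 + 0.026896 + 0.017161 + 0.021904 = 0.147030 (working shown to 6 dp, full precision carried).
To 4 decimal places, D = 0.1470.

0.1470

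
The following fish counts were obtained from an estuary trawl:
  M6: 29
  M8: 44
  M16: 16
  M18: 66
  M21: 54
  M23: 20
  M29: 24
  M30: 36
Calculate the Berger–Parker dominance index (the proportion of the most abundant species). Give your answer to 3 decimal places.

0.228

Total N = 29+44+16+66+54+20+24+36 = 289, so the proportions are 0.10035, 0.15225, 0.05536, 0.22837, 0.18685, 0.0692, 0.08304, 0.12457 (working shown to 5 dp, full precision carried).
The largest proportion is 0.22837, i.e. d = 0.228 to 3 decimal places.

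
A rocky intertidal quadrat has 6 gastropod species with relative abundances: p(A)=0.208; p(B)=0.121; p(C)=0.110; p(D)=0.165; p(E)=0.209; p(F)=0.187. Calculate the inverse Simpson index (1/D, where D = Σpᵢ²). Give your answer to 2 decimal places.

D = 0.208² + 0.121² + 0.11² + 0.165² + 0.209² + 0.187² = 0.043264 + 0.014641 + 0.012100 + 0.027225 + 0.043681 + 0.034969 = 0.175880 (working shown to 6 dp, full precision carried).
So 1/D = 5.6857, i.e. 5.69 to 2 decimal places.

5.69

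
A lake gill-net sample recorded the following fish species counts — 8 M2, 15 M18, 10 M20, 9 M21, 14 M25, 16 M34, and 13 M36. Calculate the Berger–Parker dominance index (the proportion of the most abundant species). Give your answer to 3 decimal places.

Total N = 8+15+10+9+14+16+13 = 85, so the proportions are 0.09412, 0.17647, 0.11765, 0.10588, 0.16471, 0.18824, 0.15294 (working shown to 5 dp, full precision carried).
The largest proportion is 0.18824, i.e. d = 0.188 to 3 decimal places.

0.188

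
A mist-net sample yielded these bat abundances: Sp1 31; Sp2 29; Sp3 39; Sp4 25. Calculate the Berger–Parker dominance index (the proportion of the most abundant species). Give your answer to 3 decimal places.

Total N = 31+29+39+25 = 124, so the proportions are 0.25, 0.23387, 0.31452, 0.20161 (working shown to 5 dp, full precision carried).
The largest proportion is 0.31452, i.e. d = 0.315 to 3 decimal places.

0.315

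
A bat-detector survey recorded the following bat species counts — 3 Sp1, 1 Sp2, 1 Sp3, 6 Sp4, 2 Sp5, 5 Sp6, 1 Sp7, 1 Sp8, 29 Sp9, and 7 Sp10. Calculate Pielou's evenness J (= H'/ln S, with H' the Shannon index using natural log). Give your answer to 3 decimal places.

Total N = 3+1+1+6+2+5+1+1+29+7 = 56, so the proportions are 0.05357, 0.01786, 0.01786, 0.10714, 0.03571, 0.08929, 0.01786, 0.01786, 0.51786, 0.125 (working shown to 5 dp, full precision carried).
H' = −Σ pᵢ ln pᵢ = −((-0.15679) + (-0.07188) + (-0.07188) + (-0.23931) + (-0.11901) + (-0.21571) + (-0.07188) + (-0.07188) + (-0.34078) + (-0.25993)) = 1.61905.
With S = 10 species, ln S = 2.30259, so J = 1.61905/2.30259 = 0.70315, i.e. 0.703 to 3 decimal places.

0.703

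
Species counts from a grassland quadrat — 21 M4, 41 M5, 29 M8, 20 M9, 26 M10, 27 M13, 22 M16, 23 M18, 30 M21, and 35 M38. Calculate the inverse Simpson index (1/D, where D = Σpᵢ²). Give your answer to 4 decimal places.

9.4961

Total N = 21+41+29+20+26+27+22+23+30+35 = 274, so the proportions are 0.07664234, 0.14963504, 0.10583942, 0.0729927, 0.09489051, 0.09854015, 0.08029197, 0.08394161, 0.10948905, 0.12773723 (working shown to 8 dp, full precision carried).
D = 0.07664234² + 0.14963504² + 0.10583942² + 0.0729927² + 0.09489051² + 0.09854015² + 0.08029197² + 0.08394161² + 0.10948905² + 0.12773723² = 0.00587405 + 0.02239064 + 0.01120198 + 0.00532793 + 0.00900421 + 0.00971016 + 0.00644680 + 0.00704619 + 0.01198785 + 0.01631680 = 0.10530662.
So 1/D = 9.496079, i.e. 9.4961 to 4 decimal places.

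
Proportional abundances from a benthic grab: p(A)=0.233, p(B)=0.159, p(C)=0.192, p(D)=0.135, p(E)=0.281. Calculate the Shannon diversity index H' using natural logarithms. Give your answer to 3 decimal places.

Each pᵢ ln pᵢ term (working shown to 5 dp, full precision carried): 0.233×(-1.45672)=-0.33942, 0.159×(-1.83885)=-0.29238, 0.192×(-1.65026)=-0.31685, 0.135×(-2.00248)=-0.27033, 0.281×(-1.26940)=-0.35670.
Sum = -1.57568, so H' = 1.576.

1.576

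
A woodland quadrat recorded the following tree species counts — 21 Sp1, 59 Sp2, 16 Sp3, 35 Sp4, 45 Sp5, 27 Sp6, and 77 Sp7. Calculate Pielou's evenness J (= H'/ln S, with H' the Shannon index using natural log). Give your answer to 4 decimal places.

Total N = 21+59+16+35+45+27+77 = 280, so the proportions are 0.075, 0.210714, 0.057143, 0.125, 0.160714, 0.096429, 0.275 (working shown to 6 dp, full precision carried).
H' = −Σ pᵢ ln pᵢ = −((-0.194270) + (-0.328135) + (-0.163554) + (-0.259930) + (-0.293806) + (-0.225542) + (-0.355021)) = 1.820259.
With S = 7 species, ln S = 1.945910, so J = 1.820259/1.945910 = 0.935428, i.e. 0.9354 to 4 decimal places.

0.9354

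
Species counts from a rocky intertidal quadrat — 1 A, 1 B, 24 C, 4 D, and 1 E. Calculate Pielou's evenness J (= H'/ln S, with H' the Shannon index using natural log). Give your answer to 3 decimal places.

0.494

Total N = 1+1+24+4+1 = 31, so the proportions are 0.03226, 0.03226, 0.77419, 0.12903, 0.03226 (working shown to 5 dp, full precision carried).
H' = −Σ pᵢ ln pᵢ = −((-0.11077) + (-0.11077) + (-0.19814) + (-0.26422) + (-0.11077)) = 0.79468.
With S = 5 species, ln S = 1.60944, so J = 0.79468/1.60944 = 0.49376, i.e. 0.494 to 3 decimal places.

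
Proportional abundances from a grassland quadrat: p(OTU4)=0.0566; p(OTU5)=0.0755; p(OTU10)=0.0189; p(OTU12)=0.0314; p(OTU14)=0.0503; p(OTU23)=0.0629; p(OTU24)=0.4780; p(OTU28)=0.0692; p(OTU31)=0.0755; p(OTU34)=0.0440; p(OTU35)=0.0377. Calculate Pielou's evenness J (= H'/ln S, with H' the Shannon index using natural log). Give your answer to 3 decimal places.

0.775

H' = −Σ pᵢ ln pᵢ = −((-0.16254) + (-0.19506) + (-0.07501) + (-0.10867) + (-0.15038) + (-0.17399) + (-0.35283) + (-0.18482) + (-0.19506) + (-0.13744) + (-0.12358)) = 1.85940 (working shown to 5 dp, full precision carried).
With S = 11 species, ln S = 2.39790, so J = 1.85940/2.39790 = 0.77543, i.e. 0.775 to 3 decimal places.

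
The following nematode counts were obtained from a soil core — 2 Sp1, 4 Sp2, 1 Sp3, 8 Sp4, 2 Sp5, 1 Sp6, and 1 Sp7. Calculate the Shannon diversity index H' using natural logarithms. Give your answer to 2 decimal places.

Total N = 2+4+1+8+2+1+1 = 19, so the proportions are 0.1053, 0.2105, 0.0526, 0.4211, 0.1053, 0.0526, 0.0526 (working shown to 4 dp, full precision carried).
Each pᵢ ln pᵢ term: 0.1053×(-2.2513)=-0.2370, 0.2105×(-1.5581)=-0.3280, 0.0526×(-2.9444)=-0.1550, 0.4211×(-0.8650)=-0.3642, 0.1053×(-2.2513)=-0.2370, 0.0526×(-2.9444)=-0.1550, 0.0526×(-2.9444)=-0.1550.
Sum = -1.6311, so H' = 1.63.

1.63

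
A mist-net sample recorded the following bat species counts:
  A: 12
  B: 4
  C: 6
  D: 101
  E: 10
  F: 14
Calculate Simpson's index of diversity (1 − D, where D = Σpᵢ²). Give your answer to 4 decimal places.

0.5052

Total N = 12+4+6+101+10+14 = 147, so the proportions are 0.081633, 0.027211, 0.040816, 0.687075, 0.068027, 0.095238 (working shown to 6 dp, full precision carried).
D = 0.081633² + 0.027211² + 0.040816² + 0.687075² + 0.068027² + 0.095238² = 0.006664 + 0.000740 + 0.001666 + 0.472072 + 0.004628 + 0.009070 = 0.494840.
So 1 − D = 0.505160, i.e. 0.5052 to 4 decimal places.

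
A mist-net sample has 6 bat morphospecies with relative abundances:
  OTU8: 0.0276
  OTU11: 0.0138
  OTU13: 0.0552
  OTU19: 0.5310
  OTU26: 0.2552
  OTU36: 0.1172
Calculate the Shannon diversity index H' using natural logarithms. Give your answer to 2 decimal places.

1.25

Each pᵢ ln pᵢ term (working shown to 4 dp, full precision carried): 0.0276×(-3.5899)=-0.0991, 0.0138×(-4.2831)=-0.0591, 0.0552×(-2.8968)=-0.1599, 0.531×(-0.6330)=-0.3361, 0.2552×(-1.3657)=-0.3485, 0.1172×(-2.1439)=-0.2513.
Sum = -1.2540, so H' = 1.25.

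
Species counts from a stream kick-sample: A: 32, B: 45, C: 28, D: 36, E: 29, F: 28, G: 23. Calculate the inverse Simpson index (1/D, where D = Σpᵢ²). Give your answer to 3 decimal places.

Total N = 32+45+28+36+29+28+23 = 221, so the proportions are 0.1447964, 0.2036199, 0.1266968, 0.1628959, 0.1312217, 0.1266968, 0.1040724 (working shown to 7 dp, full precision carried).
D = 0.1447964² + 0.2036199² + 0.1266968² + 0.1628959² + 0.1312217² + 0.1266968² + 0.1040724² = 0.0209660 + 0.0414611 + 0.0160521 + 0.0265351 + 0.0172191 + 0.0160521 + 0.0108311 = 0.1491165.
So 1/D = 6.70617, i.e. 6.706 to 3 decimal places.

6.706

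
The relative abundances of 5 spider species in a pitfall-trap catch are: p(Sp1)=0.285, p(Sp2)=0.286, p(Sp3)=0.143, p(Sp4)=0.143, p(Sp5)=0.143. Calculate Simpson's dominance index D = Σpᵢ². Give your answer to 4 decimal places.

D = 0.285² + 0.286² + 0.143² + 0.143² + 0.143² = 0.081225 + 0.081796 + 0.020449 + 0.020449 + 0.020449 = 0.224368 (working shown to 6 dp, full precision carried).
To 4 decimal places, D = 0.2244.

0.2244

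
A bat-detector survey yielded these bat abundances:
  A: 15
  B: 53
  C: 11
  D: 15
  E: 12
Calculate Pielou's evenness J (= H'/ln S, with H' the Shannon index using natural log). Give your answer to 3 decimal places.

Total N = 15+53+11+15+12 = 106, so the proportions are 0.14151, 0.5, 0.10377, 0.14151, 0.11321 (working shown to 5 dp, full precision carried).
H' = −Σ pᵢ ln pᵢ = −((-0.27671) + (-0.34657) + (-0.23510) + (-0.27671) + (-0.24663)) = 1.38172.
With S = 5 species, ln S = 1.60944, so J = 1.38172/1.60944 = 0.85851, i.e. 0.859 to 3 decimal places.

0.859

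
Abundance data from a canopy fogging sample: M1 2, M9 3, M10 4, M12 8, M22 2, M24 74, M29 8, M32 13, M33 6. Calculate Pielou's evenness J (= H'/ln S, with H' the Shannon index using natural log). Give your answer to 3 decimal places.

Total N = 2+3+4+8+2+74+8+13+6 = 120, so the proportions are 0.01667, 0.025, 0.03333, 0.06667, 0.01667, 0.61667, 0.06667, 0.10833, 0.05 (working shown to 5 dp, full precision carried).
H' = −Σ pᵢ ln pᵢ = −((-0.06824) + (-0.09222) + (-0.11337) + (-0.18054) + (-0.06824) + (-0.29811) + (-0.18054) + (-0.24078) + (-0.14979)) = 1.39182.
With S = 9 species, ln S = 2.19722, so J = 1.39182/2.19722 = 0.63345, i.e. 0.633 to 3 decimal places.

0.633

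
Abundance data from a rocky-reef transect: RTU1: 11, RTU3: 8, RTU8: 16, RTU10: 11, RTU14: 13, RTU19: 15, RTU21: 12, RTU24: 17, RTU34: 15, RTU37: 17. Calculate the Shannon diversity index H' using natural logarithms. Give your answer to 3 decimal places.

Total N = 11+8+16+11+13+15+12+17+15+17 = 135, so the proportions are 0.08148, 0.05926, 0.11852, 0.08148, 0.0963, 0.11111, 0.08889, 0.12593, 0.11111, 0.12593 (working shown to 5 dp, full precision carried).
Each pᵢ ln pᵢ term: 0.08148×(-2.50738)=-0.20430, 0.05926×(-2.82583)=-0.16746, 0.11852×(-2.13269)=-0.25276, 0.08148×(-2.50738)=-0.20430, 0.0963×(-2.34033)=-0.22536, 0.11111×(-2.19722)=-0.24414, 0.08889×(-2.42037)=-0.21514, 0.12593×(-2.07206)=-0.26093, 0.11111×(-2.19722)=-0.24414, 0.12593×(-2.07206)=-0.26093.
Sum = -2.27946, so H' = 2.279.

2.279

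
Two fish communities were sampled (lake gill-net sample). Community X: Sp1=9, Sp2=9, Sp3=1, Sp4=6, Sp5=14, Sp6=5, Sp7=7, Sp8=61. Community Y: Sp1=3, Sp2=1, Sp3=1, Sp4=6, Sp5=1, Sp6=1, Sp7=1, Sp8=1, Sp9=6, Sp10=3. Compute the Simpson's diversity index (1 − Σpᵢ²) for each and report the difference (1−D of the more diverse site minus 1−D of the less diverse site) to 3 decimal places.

Community X: N=112, proportions 0.080357143, 0.080357143, 0.008928571, 0.053571429, 0.125, 0.044642857, 0.0625, 0.544642857, giving 1−D = 0.665975765 (working shown to 9 dp, full precision carried).
Community Y: N=24, proportions 0.125, 0.041666667, 0.041666667, 0.25, 0.041666667, 0.041666667, 0.041666667, 0.041666667, 0.25, 0.125, giving 1−D = 0.833333333.
Difference = |0.665975765 − 0.833333333| = 0.167357568, i.e. 0.167 to 3 decimal places.

0.167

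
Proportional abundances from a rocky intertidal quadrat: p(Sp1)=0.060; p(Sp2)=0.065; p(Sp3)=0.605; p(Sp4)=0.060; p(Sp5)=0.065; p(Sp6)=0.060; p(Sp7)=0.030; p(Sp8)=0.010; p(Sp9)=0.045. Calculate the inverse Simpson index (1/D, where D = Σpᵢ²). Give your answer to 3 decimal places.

D = 0.06² + 0.065² + 0.605² + 0.06² + 0.065² + 0.06² + 0.03² + 0.01² + 0.045² = 0.003600 + 0.004225 + 0.366025 + 0.003600 + 0.004225 + 0.003600 + 0.000900 + 0.000100 + 0.002025 = 0.388300 (working shown to 6 dp, full precision carried).
So 1/D = 2.57533, i.e. 2.575 to 3 decimal places.

2.575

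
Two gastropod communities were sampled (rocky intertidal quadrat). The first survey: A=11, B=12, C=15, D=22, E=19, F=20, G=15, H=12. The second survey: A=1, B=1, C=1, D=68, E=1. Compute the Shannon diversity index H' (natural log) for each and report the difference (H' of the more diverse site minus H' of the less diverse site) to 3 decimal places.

1.758

The first survey: N=126, proportions 0.087302, 0.095238, 0.119048, 0.174603, 0.150794, 0.15873, 0.119048, 0.095238, giving H' = 2.049631 (working shown to 6 dp, full precision carried).
The second survey: N=72, proportions 0.013889, 0.013889, 0.013889, 0.944444, 0.013889, giving H' = 0.291576.
Difference = |2.049631 − 0.291576| = 1.758055, i.e. 1.758 to 3 decimal places.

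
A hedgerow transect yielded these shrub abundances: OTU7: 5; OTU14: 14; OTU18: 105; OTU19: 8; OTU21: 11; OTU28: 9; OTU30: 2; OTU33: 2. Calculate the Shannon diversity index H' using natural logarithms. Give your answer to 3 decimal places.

Total N = 5+14+105+8+11+9+2+2 = 156, so the proportions are 0.03205, 0.08974, 0.67308, 0.05128, 0.07051, 0.05769, 0.01282, 0.01282 (working shown to 5 dp, full precision carried).
Each pᵢ ln pᵢ term: 0.03205×(-3.44042)=-0.11027, 0.08974×(-2.41080)=-0.21635, 0.67308×(-0.39590)=-0.26647, 0.05128×(-2.97041)=-0.15233, 0.07051×(-2.65196)=-0.18700, 0.05769×(-2.85263)=-0.16457, 0.01282×(-4.35671)=-0.05586, 0.01282×(-4.35671)=-0.05586.
Sum = -1.20870, so H' = 1.209.

1.209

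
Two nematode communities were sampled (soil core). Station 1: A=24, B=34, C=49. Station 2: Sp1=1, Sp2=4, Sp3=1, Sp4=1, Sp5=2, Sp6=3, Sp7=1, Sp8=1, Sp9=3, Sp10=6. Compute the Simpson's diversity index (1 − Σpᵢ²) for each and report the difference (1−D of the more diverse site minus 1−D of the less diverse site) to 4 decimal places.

Station 1: N=107, proportions 0.224299, 0.317757, 0.457944, giving 1−D = 0.639008 (working shown to 6 dp, full precision carried).
Station 2: N=23, proportions 0.043478, 0.173913, 0.043478, 0.043478, 0.086957, 0.130435, 0.043478, 0.043478, 0.130435, 0.26087, giving 1−D = 0.850662.
Difference = |0.639008 − 0.850662| = 0.211654, i.e. 0.2117 to 4 decimal places.

0.2117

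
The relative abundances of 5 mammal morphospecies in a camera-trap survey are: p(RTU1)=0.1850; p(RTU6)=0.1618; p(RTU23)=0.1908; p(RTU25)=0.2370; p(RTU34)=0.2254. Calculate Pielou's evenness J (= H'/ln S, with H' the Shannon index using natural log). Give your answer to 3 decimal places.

H' = −Σ pᵢ ln pᵢ = −((-0.31217) + (-0.29470) + (-0.31607) + (-0.34121) + (-0.33582)) = 1.59996 (working shown to 5 dp, full precision carried).
With S = 5 species, ln S = 1.60944, so J = 1.59996/1.60944 = 0.99411, i.e. 0.994 to 3 decimal places.

0.994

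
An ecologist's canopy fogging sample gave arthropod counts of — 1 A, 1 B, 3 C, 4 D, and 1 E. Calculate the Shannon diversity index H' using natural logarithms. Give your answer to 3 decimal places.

Total N = 1+1+3+4+1 = 10, so the proportions are 0.1, 0.1, 0.3, 0.4, 0.1 (working shown to 5 dp, full precision carried).
Each pᵢ ln pᵢ term: 0.1×(-2.30259)=-0.23026, 0.1×(-2.30259)=-0.23026, 0.3×(-1.20397)=-0.36119, 0.4×(-0.91629)=-0.36652, 0.1×(-2.30259)=-0.23026.
Sum = -1.41848, so H' = 1.418.

1.418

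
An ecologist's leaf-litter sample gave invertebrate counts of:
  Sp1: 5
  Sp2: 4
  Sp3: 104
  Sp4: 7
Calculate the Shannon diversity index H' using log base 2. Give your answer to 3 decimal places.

Total N = 5+4+104+7 = 120, so the proportions are 0.04167, 0.03333, 0.86667, 0.05833 (working shown to 5 dp, full precision carried).
Each pᵢ log₂ pᵢ term: 0.04167×(-4.58496)=-0.19104, 0.03333×(-4.90689)=-0.16356, 0.86667×(-0.20645)=-0.17892, 0.05833×(-4.09954)=-0.23914.
Sum = -0.77267, so H' = 0.773.

0.773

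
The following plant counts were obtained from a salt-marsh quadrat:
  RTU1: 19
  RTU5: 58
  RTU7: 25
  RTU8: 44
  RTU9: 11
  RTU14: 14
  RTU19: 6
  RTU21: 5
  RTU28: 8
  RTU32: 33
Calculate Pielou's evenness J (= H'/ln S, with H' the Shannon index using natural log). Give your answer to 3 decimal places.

Total N = 19+58+25+44+11+14+6+5+8+33 = 223, so the proportions are 0.0852, 0.26009, 0.11211, 0.19731, 0.04933, 0.06278, 0.02691, 0.02242, 0.03587, 0.14798 (working shown to 5 dp, full precision carried).
H' = −Σ pᵢ ln pᵢ = −((-0.20983) + (-0.35027) + (-0.24532) + (-0.32023) + (-0.14844) + (-0.17378) + (-0.09728) + (-0.08515) + (-0.11938) + (-0.28274)) = 2.03243.
With S = 10 species, ln S = 2.30259, so J = 2.03243/2.30259 = 0.88267, i.e. 0.883 to 3 decimal places.

0.883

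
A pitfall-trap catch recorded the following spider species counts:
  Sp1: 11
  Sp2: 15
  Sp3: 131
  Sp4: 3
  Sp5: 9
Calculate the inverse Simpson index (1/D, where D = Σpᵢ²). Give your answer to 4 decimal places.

1.6231

Total N = 11+15+131+3+9 = 169, so the proportions are 0.0650888, 0.0887574, 0.7751479, 0.0177515, 0.0532544 (working shown to 7 dp, full precision carried).
D = 0.0650888² + 0.0887574² + 0.7751479² + 0.0177515² + 0.0532544² = 0.0042365 + 0.0078779 + 0.6008543 + 0.0003151 + 0.0028360 = 0.6161199.
So 1/D = 1.623061, i.e. 1.6231 to 4 decimal places.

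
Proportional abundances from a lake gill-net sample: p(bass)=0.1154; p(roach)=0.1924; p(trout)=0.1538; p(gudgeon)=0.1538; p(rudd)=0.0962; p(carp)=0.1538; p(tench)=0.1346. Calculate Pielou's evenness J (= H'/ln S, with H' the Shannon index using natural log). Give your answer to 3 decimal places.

H' = −Σ pᵢ ln pᵢ = −((-0.24919) + (-0.31711) + (-0.28793) + (-0.28793) + (-0.22524) + (-0.28793) + (-0.26993)) = 1.92526 (working shown to 5 dp, full precision carried).
With S = 7 species, ln S = 1.94591, so J = 1.92526/1.94591 = 0.98939, i.e. 0.989 to 3 decimal places.

0.989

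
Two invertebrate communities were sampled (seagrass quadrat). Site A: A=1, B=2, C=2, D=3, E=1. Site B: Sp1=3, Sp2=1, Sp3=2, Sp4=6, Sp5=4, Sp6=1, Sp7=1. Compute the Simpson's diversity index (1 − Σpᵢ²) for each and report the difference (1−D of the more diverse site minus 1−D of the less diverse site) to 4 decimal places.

0.0247

Site A: N=9, proportions 0.111111, 0.222222, 0.222222, 0.333333, 0.111111, giving 1−D = 0.765432 (working shown to 6 dp, full precision carried).
Site B: N=18, proportions 0.166667, 0.055556, 0.111111, 0.333333, 0.222222, 0.055556, 0.055556, giving 1−D = 0.790123.
Difference = |0.765432 − 0.790123| = 0.024691, i.e. 0.0247 to 4 decimal places.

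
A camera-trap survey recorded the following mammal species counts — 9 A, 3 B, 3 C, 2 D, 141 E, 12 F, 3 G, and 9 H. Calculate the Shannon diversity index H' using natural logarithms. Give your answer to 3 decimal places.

Total N = 9+3+3+2+141+12+3+9 = 182, so the proportions are 0.04945, 0.01648, 0.01648, 0.01099, 0.77473, 0.06593, 0.01648, 0.04945 (working shown to 5 dp, full precision carried).
Each pᵢ ln pᵢ term: 0.04945×(-3.00678)=-0.14869, 0.01648×(-4.10539)=-0.06767, 0.01648×(-4.10539)=-0.06767, 0.01099×(-4.51086)=-0.04957, 0.77473×(-0.25525)=-0.19775, 0.06593×(-2.71910)=-0.17928, 0.01648×(-4.10539)=-0.06767, 0.04945×(-3.00678)=-0.14869.
Sum = -0.92699, so H' = 0.927.

0.927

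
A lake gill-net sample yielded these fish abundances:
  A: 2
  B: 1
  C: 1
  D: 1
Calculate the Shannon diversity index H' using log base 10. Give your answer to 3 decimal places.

Total N = 2+1+1+1 = 5, so the proportions are 0.4, 0.2, 0.2, 0.2 (working shown to 5 dp, full precision carried).
Each pᵢ log₁₀ pᵢ term: 0.4×(-0.39794)=-0.15918, 0.2×(-0.69897)=-0.13979, 0.2×(-0.69897)=-0.13979, 0.2×(-0.69897)=-0.13979.
Sum = -0.57856, so H' = 0.579.

0.579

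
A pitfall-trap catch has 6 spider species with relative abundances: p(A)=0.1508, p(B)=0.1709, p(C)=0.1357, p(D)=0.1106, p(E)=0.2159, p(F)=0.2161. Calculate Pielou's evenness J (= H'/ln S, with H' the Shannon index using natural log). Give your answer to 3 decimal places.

H' = −Σ pᵢ ln pᵢ = −((-0.28528) + (-0.30193) + (-0.27103) + (-0.24352) + (-0.33096) + (-0.33107)) = 1.76380 (working shown to 5 dp, full precision carried).
With S = 6 species, ln S = 1.79176, so J = 1.76380/1.79176 = 0.98439, i.e. 0.984 to 3 decimal places.

0.984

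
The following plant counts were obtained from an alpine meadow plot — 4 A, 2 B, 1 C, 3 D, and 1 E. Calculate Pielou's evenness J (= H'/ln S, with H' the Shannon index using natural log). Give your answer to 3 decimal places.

Total N = 4+2+1+3+1 = 11, so the proportions are 0.36364, 0.18182, 0.09091, 0.27273, 0.09091 (working shown to 5 dp, full precision carried).
H' = −Σ pᵢ ln pᵢ = −((-0.36785) + (-0.30995) + (-0.21799) + (-0.35435) + (-0.21799)) = 1.46814.
With S = 5 species, ln S = 1.60944, so J = 1.46814/1.60944 = 0.91221, i.e. 0.912 to 3 decimal places.

0.912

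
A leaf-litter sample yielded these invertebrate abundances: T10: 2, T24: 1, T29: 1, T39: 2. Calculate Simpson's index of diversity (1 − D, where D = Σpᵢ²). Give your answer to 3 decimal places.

Total N = 2+1+1+2 = 6, so the proportions are 0.33333, 0.16667, 0.16667, 0.33333 (working shown to 5 dp, full precision carried).
D = 0.33333² + 0.16667² + 0.16667² + 0.33333² = 0.11111 + 0.02778 + 0.02778 + 0.11111 = 0.27778.
So 1 − D = 0.72222, i.e. 0.722 to 3 decimal places.

0.722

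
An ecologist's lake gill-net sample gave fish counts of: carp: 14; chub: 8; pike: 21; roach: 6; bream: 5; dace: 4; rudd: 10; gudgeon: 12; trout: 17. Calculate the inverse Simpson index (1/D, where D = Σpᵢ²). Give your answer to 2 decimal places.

Total N = 14+8+21+6+5+4+10+12+17 = 97, so the proportions are 0.14433, 0.082474, 0.216495, 0.061856, 0.051546, 0.041237, 0.103093, 0.123711, 0.175258 (working shown to 6 dp, full precision carried).
D = 0.14433² + 0.082474² + 0.216495² + 0.061856² + 0.051546² + 0.041237² + 0.103093² + 0.123711² + 0.175258² = 0.020831 + 0.006802 + 0.046870 + 0.003826 + 0.002657 + 0.001700 + 0.010628 + 0.015304 + 0.030715 = 0.139335.
So 1/D = 7.1770, i.e. 7.18 to 2 decimal places.

7.18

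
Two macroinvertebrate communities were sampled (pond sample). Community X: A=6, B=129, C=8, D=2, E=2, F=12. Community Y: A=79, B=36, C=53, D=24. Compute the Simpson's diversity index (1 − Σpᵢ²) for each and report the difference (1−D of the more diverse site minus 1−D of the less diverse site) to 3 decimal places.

0.372

Community X: N=159, proportions 0.03774, 0.81132, 0.05031, 0.01258, 0.01258, 0.07547, giving 1−D = 0.33179 (working shown to 5 dp, full precision carried).
Community Y: N=192, proportions 0.41146, 0.1875, 0.27604, 0.125, giving 1−D = 0.70372.
Difference = |0.33179 − 0.70372| = 0.37193, i.e. 0.372 to 3 decimal places.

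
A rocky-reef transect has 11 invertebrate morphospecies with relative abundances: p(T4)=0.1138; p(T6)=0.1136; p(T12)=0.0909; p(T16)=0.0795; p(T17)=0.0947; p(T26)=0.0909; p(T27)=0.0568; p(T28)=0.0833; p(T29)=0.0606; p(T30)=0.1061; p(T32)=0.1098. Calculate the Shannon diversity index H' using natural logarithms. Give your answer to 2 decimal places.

2.38

Each pᵢ ln pᵢ term (working shown to 4 dp, full precision carried): 0.1138×(-2.1733)=-0.2473, 0.1136×(-2.1751)=-0.2471, 0.0909×(-2.3980)=-0.2180, 0.0795×(-2.5320)=-0.2013, 0.0947×(-2.3570)=-0.2232, 0.0909×(-2.3980)=-0.2180, 0.0568×(-2.8682)=-0.1629, 0.0833×(-2.4853)=-0.2070, 0.0606×(-2.8035)=-0.1699, 0.1061×(-2.2434)=-0.2380, 0.1098×(-2.2091)=-0.2426.
Sum = -2.3753, so H' = 2.38.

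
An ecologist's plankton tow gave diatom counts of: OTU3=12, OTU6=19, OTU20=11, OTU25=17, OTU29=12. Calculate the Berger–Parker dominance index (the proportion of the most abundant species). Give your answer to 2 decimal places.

0.27

Total N = 12+19+11+17+12 = 71, so the proportions are 0.169, 0.2676, 0.1549, 0.2394, 0.169 (working shown to 4 dp, full precision carried).
The largest proportion is 0.2676, i.e. d = 0.27 to 2 decimal places.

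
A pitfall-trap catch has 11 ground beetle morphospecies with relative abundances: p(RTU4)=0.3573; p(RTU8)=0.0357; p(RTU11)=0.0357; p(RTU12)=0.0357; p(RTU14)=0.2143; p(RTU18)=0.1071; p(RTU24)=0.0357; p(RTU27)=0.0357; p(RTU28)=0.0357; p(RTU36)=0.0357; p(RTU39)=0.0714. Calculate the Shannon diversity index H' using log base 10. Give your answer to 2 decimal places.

0.85

Each pᵢ log₁₀ pᵢ term (working shown to 4 dp, full precision carried): 0.3573×(-0.4470)=-0.1597, 0.0357×(-1.4473)=-0.0517, 0.0357×(-1.4473)=-0.0517, 0.0357×(-1.4473)=-0.0517, 0.2143×(-0.6690)=-0.1434, 0.1071×(-0.9702)=-0.1039, 0.0357×(-1.4473)=-0.0517, 0.0357×(-1.4473)=-0.0517, 0.0357×(-1.4473)=-0.0517, 0.0357×(-1.4473)=-0.0517, 0.0714×(-1.1463)=-0.0818.
Sum = -0.8505, so H' = 0.85.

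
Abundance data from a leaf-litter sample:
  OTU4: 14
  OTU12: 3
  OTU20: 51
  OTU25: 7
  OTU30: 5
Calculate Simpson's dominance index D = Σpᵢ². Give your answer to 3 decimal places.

Total N = 14+3+51+7+5 = 80, so the proportions are 0.175, 0.0375, 0.6375, 0.0875, 0.0625 (working shown to 5 dp, full precision carried).
D = 0.175² + 0.0375² + 0.6375² + 0.0875² + 0.0625² = 0.03062 + 0.00141 + 0.40641 + 0.00766 + 0.00391 = 0.45000.
To 3 decimal places, D = 0.450.

0.450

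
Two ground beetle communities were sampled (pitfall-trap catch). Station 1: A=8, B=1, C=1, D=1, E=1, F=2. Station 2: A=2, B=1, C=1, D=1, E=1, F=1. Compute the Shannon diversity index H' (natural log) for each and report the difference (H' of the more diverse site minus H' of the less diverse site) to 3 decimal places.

Station 1: N=14, proportions 0.571429, 0.071429, 0.071429, 0.071429, 0.071429, 0.142857, giving H' = 1.351784 (working shown to 6 dp, full precision carried).
Station 2: N=7, proportions 0.285714, 0.142857, 0.142857, 0.142857, 0.142857, 0.142857, giving H' = 1.747868.
Difference = |1.351784 − 1.747868| = 0.396084, i.e. 0.396 to 3 decimal places.

0.396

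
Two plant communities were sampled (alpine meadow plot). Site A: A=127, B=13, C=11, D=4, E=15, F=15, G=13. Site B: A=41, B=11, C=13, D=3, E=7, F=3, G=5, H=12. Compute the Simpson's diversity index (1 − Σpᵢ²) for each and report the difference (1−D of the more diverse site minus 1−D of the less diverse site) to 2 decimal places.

0.19

Site A: N=198, proportions 0.6414, 0.0657, 0.0556, 0.0202, 0.0758, 0.0758, 0.0657, giving 1−D = 0.5650 (working shown to 4 dp, full precision carried).
Site B: N=95, proportions 0.4316, 0.1158, 0.1368, 0.0316, 0.0737, 0.0316, 0.0526, 0.1263, giving 1−D = 0.7555.
Difference = |0.5650 − 0.7555| = 0.1905, i.e. 0.19 to 2 decimal places.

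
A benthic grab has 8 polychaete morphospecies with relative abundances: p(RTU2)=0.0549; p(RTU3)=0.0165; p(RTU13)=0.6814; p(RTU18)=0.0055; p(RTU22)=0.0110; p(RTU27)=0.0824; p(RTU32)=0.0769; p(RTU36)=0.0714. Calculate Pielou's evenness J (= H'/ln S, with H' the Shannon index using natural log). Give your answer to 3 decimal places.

0.557

H' = −Σ pᵢ ln pᵢ = −((-0.15933) + (-0.06772) + (-0.26139) + (-0.02862) + (-0.04961) + (-0.20568) + (-0.19727) + (-0.18846)) = 1.15808 (working shown to 5 dp, full precision carried).
With S = 8 species, ln S = 2.07944, so J = 1.15808/2.07944 = 0.55692, i.e. 0.557 to 3 decimal places.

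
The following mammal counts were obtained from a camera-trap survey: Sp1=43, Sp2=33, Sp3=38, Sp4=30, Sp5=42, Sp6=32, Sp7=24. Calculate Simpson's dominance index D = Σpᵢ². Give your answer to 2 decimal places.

0.15

Total N = 43+33+38+30+42+32+24 = 242, so the proportions are 0.1777, 0.1364, 0.157, 0.124, 0.1736, 0.1322, 0.0992 (working shown to 4 dp, full precision carried).
D = 0.1777² + 0.1364² + 0.157² + 0.124² + 0.1736² + 0.1322² + 0.0992² = 0.0316 + 0.0186 + 0.0247 + 0.0154 + 0.0301 + 0.0175 + 0.0098 = 0.1476.
To 2 decimal places, D = 0.15.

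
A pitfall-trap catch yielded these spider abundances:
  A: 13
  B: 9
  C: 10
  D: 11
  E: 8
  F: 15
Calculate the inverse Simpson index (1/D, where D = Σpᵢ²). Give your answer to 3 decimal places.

Total N = 13+9+10+11+8+15 = 66, so the proportions are 0.1969697, 0.1363636, 0.1515152, 0.1666667, 0.1212121, 0.2272727 (working shown to 7 dp, full precision carried).
D = 0.1969697² + 0.1363636² + 0.1515152² + 0.1666667² + 0.1212121² + 0.2272727² = 0.0387971 + 0.0185950 + 0.0229568 + 0.0277778 + 0.0146924 + 0.0516529 = 0.1744720.
So 1/D = 5.73158, i.e. 5.732 to 3 decimal places.

5.732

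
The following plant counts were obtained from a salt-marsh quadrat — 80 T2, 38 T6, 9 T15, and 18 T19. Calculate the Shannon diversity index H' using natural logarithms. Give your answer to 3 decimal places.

1.111

Total N = 80+38+9+18 = 145, so the proportions are 0.55172, 0.26207, 0.06207, 0.12414 (working shown to 5 dp, full precision carried).
Each pᵢ ln pᵢ term: 0.55172×(-0.59471)=-0.32811, 0.26207×(-1.33915)=-0.35095, 0.06207×(-2.77951)=-0.17252, 0.12414×(-2.08636)=-0.25900.
Sum = -1.11058, so H' = 1.111.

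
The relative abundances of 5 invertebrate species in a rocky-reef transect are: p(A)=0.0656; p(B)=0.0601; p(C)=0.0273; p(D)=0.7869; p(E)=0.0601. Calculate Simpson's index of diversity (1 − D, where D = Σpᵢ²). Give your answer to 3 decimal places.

D = 0.0656² + 0.0601² + 0.0273² + 0.7869² + 0.0601² = 0.00430 + 0.00361 + 0.00075 + 0.61921 + 0.00361 = 0.63148 (working shown to 5 dp, full precision carried).
So 1 − D = 0.36852, i.e. 0.369 to 3 decimal places.

0.369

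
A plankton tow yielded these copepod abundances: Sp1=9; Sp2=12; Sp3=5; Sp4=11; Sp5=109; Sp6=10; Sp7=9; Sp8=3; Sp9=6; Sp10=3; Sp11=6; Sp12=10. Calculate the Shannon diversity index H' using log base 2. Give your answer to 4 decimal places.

2.4399

Total N = 9+12+5+11+109+10+9+3+6+3+6+10 = 193, so the proportions are 0.046632, 0.062176, 0.025907, 0.056995, 0.564767, 0.051813, 0.046632, 0.015544, 0.031088, 0.015544, 0.031088, 0.051813 (working shown to 6 dp, full precision carried).
Each pᵢ log₂ pᵢ term: 0.046632×(-4.422532)=-0.206232, 0.062176×(-4.007495)=-0.249171, 0.025907×(-5.270529)=-0.136542, 0.056995×(-4.133025)=-0.235561, 0.564767×(-0.824273)=-0.465522, 0.051813×(-4.270529)=-0.221271, 0.046632×(-4.422532)=-0.206232, 0.015544×(-6.007495)=-0.093381, 0.031088×(-5.007495)=-0.155673, 0.015544×(-6.007495)=-0.093381, 0.031088×(-5.007495)=-0.155673, 0.051813×(-4.270529)=-0.221271.
Sum = -2.439910, so H' = 2.4399.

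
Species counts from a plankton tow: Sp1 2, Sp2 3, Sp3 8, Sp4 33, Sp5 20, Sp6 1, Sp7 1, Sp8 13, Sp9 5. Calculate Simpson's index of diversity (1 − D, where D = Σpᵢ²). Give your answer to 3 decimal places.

0.762

Total N = 2+3+8+33+20+1+1+13+5 = 86, so the proportions are 0.02326, 0.03488, 0.09302, 0.38372, 0.23256, 0.01163, 0.01163, 0.15116, 0.05814 (working shown to 5 dp, full precision carried).
D = 0.02326² + 0.03488² + 0.09302² + 0.38372² + 0.23256² + 0.01163² + 0.01163² + 0.15116² + 0.05814² = 0.00054 + 0.00122 + 0.00865 + 0.14724 + 0.05408 + 0.00014 + 0.00014 + 0.02285 + 0.00338 = 0.23824.
So 1 − D = 0.76176, i.e. 0.762 to 3 decimal places.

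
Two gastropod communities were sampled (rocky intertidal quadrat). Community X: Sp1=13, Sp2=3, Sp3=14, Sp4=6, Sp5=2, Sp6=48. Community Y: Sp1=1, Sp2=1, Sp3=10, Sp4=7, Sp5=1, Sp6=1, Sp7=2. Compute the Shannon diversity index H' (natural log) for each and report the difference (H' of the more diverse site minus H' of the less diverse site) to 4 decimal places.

Community X: N=86, proportions 0.151163, 0.034884, 0.162791, 0.069767, 0.023256, 0.55814, giving H' = 1.296888 (working shown to 6 dp, full precision carried).
Community Y: N=23, proportions 0.043478, 0.043478, 0.434783, 0.304348, 0.043478, 0.043478, 0.086957, giving H' = 1.481863.
Difference = |1.296888 − 1.481863| = 0.184975, i.e. 0.1850 to 4 decimal places.

0.1850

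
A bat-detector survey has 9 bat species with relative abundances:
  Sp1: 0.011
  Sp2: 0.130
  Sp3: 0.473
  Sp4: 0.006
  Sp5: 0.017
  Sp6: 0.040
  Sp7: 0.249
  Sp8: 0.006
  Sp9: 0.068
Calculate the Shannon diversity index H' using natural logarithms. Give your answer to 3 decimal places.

1.457

Each pᵢ ln pᵢ term (working shown to 5 dp, full precision carried): 0.011×(-4.50986)=-0.04961, 0.13×(-2.04022)=-0.26523, 0.473×(-0.74866)=-0.35412, 0.006×(-5.11600)=-0.03070, 0.017×(-4.07454)=-0.06927, 0.04×(-3.21888)=-0.12876, 0.249×(-1.39030)=-0.34619, 0.006×(-5.11600)=-0.03070, 0.068×(-2.68825)=-0.18280.
Sum = -1.45735, so H' = 1.457.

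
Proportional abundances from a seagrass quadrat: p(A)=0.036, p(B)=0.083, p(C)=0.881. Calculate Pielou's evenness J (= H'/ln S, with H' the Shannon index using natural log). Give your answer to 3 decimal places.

0.399

H' = −Σ pᵢ ln pᵢ = −((-0.11967) + (-0.20658) + (-0.11162)) = 0.43787 (working shown to 5 dp, full precision carried).
With S = 3 species, ln S = 1.09861, so J = 0.43787/1.09861 = 0.39857, i.e. 0.399 to 3 decimal places.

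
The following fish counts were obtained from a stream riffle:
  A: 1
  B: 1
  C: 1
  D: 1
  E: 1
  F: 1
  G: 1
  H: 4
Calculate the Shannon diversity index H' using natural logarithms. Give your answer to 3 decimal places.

1.894

Total N = 1+1+1+1+1+1+1+4 = 11, so the proportions are 0.09091, 0.09091, 0.09091, 0.09091, 0.09091, 0.09091, 0.09091, 0.36364 (working shown to 5 dp, full precision carried).
Each pᵢ ln pᵢ term: 0.09091×(-2.39790)=-0.21799, 0.09091×(-2.39790)=-0.21799, 0.09091×(-2.39790)=-0.21799, 0.09091×(-2.39790)=-0.21799, 0.09091×(-2.39790)=-0.21799, 0.09091×(-2.39790)=-0.21799, 0.09091×(-2.39790)=-0.21799, 0.36364×(-1.01160)=-0.36785.
Sum = -1.89379, so H' = 1.894.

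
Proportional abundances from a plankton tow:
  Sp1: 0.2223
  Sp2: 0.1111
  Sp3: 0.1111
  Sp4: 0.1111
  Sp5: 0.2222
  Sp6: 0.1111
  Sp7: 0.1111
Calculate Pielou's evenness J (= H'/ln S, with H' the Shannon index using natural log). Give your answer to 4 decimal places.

H' = −Σ pᵢ ln pᵢ = −((-0.334279) + (-0.244123) + (-0.244123) + (-0.244123) + (-0.334228) + (-0.244123) + (-0.244123)) = 1.889121 (working shown to 6 dp, full precision carried).
With S = 7 species, ln S = 1.945910, so J = 1.889121/1.945910 = 0.970816, i.e. 0.9708 to 4 decimal places.

0.9708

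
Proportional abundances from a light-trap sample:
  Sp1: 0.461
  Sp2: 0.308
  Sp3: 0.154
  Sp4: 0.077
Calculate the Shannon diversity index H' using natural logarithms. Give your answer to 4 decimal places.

1.2052

Each pᵢ ln pᵢ term (working shown to 6 dp, full precision carried): 0.461×(-0.774357)=-0.356979, 0.308×(-1.177655)=-0.362718, 0.154×(-1.870803)=-0.288104, 0.077×(-2.563950)=-0.197424.
Sum = -1.205224, so H' = 1.2052.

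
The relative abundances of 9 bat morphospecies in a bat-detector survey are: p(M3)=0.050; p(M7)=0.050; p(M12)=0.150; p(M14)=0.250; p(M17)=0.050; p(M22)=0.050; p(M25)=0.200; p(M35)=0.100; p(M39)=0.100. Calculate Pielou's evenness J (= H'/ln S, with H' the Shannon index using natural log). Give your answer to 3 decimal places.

0.916

H' = −Σ pᵢ ln pᵢ = −((-0.14979) + (-0.14979) + (-0.28457) + (-0.34657) + (-0.14979) + (-0.14979) + (-0.32189) + (-0.23026) + (-0.23026)) = 2.01269 (working shown to 5 dp, full precision carried).
With S = 9 species, ln S = 2.19722, so J = 2.01269/2.19722 = 0.91602, i.e. 0.916 to 3 decimal places.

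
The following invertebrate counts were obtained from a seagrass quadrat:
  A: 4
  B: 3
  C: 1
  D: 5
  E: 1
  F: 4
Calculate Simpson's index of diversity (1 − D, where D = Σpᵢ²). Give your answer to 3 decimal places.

Total N = 4+3+1+5+1+4 = 18, so the proportions are 0.22222, 0.16667, 0.05556, 0.27778, 0.05556, 0.22222 (working shown to 5 dp, full precision carried).
D = 0.22222² + 0.16667² + 0.05556² + 0.27778² + 0.05556² + 0.22222² = 0.04938 + 0.02778 + 0.00309 + 0.07716 + 0.00309 + 0.04938 = 0.20988.
So 1 − D = 0.79012, i.e. 0.790 to 3 decimal places.

0.790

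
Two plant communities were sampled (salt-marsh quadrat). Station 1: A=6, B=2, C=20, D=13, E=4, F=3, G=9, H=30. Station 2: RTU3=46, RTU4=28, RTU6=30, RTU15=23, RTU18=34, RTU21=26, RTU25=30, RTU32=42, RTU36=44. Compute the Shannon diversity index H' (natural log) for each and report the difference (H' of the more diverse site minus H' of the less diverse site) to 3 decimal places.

0.417

Station 1: N=87, proportions 0.06897, 0.02299, 0.22989, 0.14943, 0.04598, 0.03448, 0.10345, 0.34483, giving H' = 1.75272 (working shown to 5 dp, full precision carried).
Station 2: N=303, proportions 0.15182, 0.09241, 0.09901, 0.07591, 0.11221, 0.08581, 0.09901, 0.13861, 0.14521, giving H' = 2.17017.
Difference = |1.75272 − 2.17017| = 0.41745, i.e. 0.417 to 3 decimal places.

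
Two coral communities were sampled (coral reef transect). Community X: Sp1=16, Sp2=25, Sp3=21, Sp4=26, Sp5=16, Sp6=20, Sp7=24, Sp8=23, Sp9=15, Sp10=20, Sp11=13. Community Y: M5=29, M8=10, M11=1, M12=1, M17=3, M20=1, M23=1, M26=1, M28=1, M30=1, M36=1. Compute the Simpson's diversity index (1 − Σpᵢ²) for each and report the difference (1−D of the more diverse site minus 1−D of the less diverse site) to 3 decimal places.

0.288

Community X: N=219, proportions 0.07306, 0.11416, 0.09589, 0.11872, 0.07306, 0.09132, 0.10959, 0.10502, 0.06849, 0.09132, 0.05936, giving 1−D = 0.90507 (working shown to 5 dp, full precision carried).
Community Y: N=50, proportions 0.58, 0.2, 0.02, 0.02, 0.06, 0.02, 0.02, 0.02, 0.02, 0.02, 0.02, giving 1−D = 0.61680.
Difference = |0.90507 − 0.61680| = 0.28827, i.e. 0.288 to 3 decimal places.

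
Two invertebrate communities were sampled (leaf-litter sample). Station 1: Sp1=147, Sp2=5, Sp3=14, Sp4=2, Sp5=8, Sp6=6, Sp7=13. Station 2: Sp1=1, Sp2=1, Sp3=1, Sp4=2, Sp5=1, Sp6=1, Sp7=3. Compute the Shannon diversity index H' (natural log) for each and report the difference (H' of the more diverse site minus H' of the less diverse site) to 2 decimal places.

0.87

Station 1: N=195, proportions 0.7538, 0.0256, 0.0718, 0.0103, 0.041, 0.0308, 0.0667, giving H' = 0.9617 (working shown to 4 dp, full precision carried).
Station 2: N=10, proportions 0.1, 0.1, 0.1, 0.2, 0.1, 0.1, 0.3, giving H' = 1.8344.
Difference = |0.9617 − 1.8344| = 0.8727, i.e. 0.87 to 2 decimal places.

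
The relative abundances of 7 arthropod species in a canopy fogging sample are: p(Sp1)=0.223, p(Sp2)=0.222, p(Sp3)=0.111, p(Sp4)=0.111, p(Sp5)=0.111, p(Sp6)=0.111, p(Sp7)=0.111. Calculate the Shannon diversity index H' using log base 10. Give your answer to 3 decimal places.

Each pᵢ log₁₀ pᵢ term (working shown to 5 dp, full precision carried): 0.223×(-0.65170)=-0.14533, 0.222×(-0.65365)=-0.14511, 0.111×(-0.95468)=-0.10597, 0.111×(-0.95468)=-0.10597, 0.111×(-0.95468)=-0.10597, 0.111×(-0.95468)=-0.10597, 0.111×(-0.95468)=-0.10597.
Sum = -0.82028, so H' = 0.820.

0.820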